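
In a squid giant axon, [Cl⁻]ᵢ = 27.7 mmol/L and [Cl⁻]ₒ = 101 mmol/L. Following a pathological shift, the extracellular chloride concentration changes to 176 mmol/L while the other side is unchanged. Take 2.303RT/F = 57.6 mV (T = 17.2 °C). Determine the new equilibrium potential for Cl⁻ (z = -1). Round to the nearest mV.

-46 mV

After the shift: [Cl⁻]_out = 176, [Cl⁻]_in = 27.7 mmol/L.
E_new = (57.6/-1)·log₁₀(176/27.7) = -57.60 · (0.8030) = -46.25 mV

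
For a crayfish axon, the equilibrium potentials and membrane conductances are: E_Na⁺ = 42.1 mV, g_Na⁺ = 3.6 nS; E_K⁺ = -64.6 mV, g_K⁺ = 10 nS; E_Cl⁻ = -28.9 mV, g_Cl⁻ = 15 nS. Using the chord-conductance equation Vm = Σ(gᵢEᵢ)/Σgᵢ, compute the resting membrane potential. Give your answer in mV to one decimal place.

-32.4 mV

Σ gᵢEᵢ = 3.6·(42.1) + 10·(-64.6) + 15·(-28.9) = -927.94
Σ gᵢ = 3.6 + 10 + 15 = 28.6
Vm = -927.94 / 28.6 = -32.45 mV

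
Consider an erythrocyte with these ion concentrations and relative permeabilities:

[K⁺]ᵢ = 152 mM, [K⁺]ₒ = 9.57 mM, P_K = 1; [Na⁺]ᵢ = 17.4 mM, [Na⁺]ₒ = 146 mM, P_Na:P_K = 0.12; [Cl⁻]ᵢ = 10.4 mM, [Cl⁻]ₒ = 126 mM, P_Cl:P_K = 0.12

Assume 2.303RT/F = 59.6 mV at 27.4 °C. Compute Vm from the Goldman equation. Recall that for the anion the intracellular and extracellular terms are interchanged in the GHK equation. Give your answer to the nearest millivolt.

-46 mV

Vm = 59.6 · log₁₀[(Σ P·[cation]ₒ + Σ P·[anion]ᵢ) / (Σ P·[cation]ᵢ + Σ P·[anion]ₒ)]
Numerator = 1×9.57 + 0.12×146 + 0.12×10.4 = 28.34
Denominator = 1×152 + 0.12×17.4 + 0.12×126 = 169.2
Vm = 59.6 · log₁₀(0.16747) = 59.6 × (-0.7761) = -46.25 mV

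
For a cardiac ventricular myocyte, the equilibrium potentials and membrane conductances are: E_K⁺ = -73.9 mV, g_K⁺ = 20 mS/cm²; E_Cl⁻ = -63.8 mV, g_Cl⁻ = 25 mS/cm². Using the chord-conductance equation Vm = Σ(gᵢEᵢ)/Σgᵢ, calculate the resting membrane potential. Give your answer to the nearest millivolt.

-68 mV

Σ gᵢEᵢ = 20·(-73.9) + 25·(-63.8) = -3073.00
Σ gᵢ = 20 + 25 = 45
Vm = -3073.00 / 45 = -68.29 mV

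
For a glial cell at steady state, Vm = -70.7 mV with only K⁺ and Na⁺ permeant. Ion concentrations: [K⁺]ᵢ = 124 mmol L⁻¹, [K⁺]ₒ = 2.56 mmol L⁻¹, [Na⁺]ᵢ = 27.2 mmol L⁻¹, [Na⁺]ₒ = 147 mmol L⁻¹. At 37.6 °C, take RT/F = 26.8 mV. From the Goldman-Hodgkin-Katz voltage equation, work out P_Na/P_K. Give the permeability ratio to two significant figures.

Let α = P_Na/P_K. GHK: Vm = 26.8·ln[(Kₒ + α·Naₒ)/(Kᵢ + α·Naᵢ)].
e^(Vm/26.8) = e^(-70.7/26.8) = 0.0715
So 0.0715·(Kᵢ + α·Naᵢ) = Kₒ + α·Naₒ → α = (0.0715·124.0 − 2.56) / (147.0 − 0.0715·27.2)
α = (8.866 − 2.56) / (147.0 − 1.945) = 6.306/145.1 = 0.04347

0.043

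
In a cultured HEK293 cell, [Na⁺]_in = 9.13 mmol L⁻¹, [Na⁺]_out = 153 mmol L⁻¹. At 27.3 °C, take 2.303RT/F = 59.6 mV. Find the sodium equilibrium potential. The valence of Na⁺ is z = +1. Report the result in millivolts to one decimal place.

73.0 mV

E = (59.6/z) · log₁₀([Na⁺]_out/[Na⁺]_in) with z = +1.
= (59.6/1) · log₁₀(153/9.13) = 59.60 · log₁₀(16.76)
= 59.60 · (1.2242) = 72.96 mV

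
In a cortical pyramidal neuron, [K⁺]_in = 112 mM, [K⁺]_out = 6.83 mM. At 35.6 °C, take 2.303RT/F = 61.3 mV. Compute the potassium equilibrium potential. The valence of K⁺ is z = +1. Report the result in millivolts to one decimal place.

E = (61.3/z) · log₁₀([K⁺]_out/[K⁺]_in) with z = +1.
= (61.3/1) · log₁₀(6.83/112) = 61.30 · log₁₀(0.06098)
= 61.30 · (-1.2148) = -74.47 mV

-74.5 mV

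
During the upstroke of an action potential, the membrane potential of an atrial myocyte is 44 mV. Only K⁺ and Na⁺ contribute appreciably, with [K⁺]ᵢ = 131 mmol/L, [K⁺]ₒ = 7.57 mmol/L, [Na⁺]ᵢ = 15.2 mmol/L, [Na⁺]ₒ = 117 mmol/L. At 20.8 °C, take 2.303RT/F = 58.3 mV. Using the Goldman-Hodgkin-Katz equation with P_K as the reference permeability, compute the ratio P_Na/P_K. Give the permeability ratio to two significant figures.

24

Let α = P_Na/P_K. GHK: Vm = 58.3·log₁₀[(Kₒ + α·Naₒ)/(Kᵢ + α·Naᵢ)].
10^(Vm/58.3) = 10^(44.0/58.3) = 5.6848
So 5.6848·(Kᵢ + α·Naᵢ) = Kₒ + α·Naₒ → α = (5.6848·131.0 − 7.57) / (117.0 − 5.6848·15.2)
α = (744.7 − 7.57) / (117.0 − 86.41) = 737.1/30.59 = 24.1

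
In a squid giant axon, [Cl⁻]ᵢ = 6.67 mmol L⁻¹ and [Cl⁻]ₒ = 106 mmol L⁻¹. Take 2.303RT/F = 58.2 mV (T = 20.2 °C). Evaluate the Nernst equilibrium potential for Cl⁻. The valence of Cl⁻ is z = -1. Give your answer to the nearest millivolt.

-70 mV

E = (58.2/z) · log₁₀([Cl⁻]_out/[Cl⁻]_in) with z = -1.
For an anion, dividing by z = -1 reverses the sign.
= (58.2/-1) · log₁₀(106/6.67) = -58.20 · log₁₀(15.89)
= -58.20 · (1.2012) = -69.91 mV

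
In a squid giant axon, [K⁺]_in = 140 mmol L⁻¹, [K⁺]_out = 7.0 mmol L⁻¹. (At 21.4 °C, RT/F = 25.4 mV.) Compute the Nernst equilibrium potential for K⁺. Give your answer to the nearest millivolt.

E = (25.4/z) · ln([K⁺]_out/[K⁺]_in) with z = +1.
= (25.4/1) · ln(7.0/140) = 25.40 · ln(0.05)
= 25.40 · (-2.9957) = -76.09 mV

-76 mV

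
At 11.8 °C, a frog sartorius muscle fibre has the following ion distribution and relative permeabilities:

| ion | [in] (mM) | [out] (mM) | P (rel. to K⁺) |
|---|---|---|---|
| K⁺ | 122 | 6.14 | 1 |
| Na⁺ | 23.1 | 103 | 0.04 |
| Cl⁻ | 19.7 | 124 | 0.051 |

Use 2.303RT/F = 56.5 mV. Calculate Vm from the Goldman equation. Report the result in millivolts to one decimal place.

Vm = 56.5 · log₁₀[(Σ P·[cation]ₒ + Σ P·[anion]ᵢ) / (Σ P·[cation]ᵢ + Σ P·[anion]ₒ)]
Numerator = 1×6.14 + 0.04×103 + 0.051×19.7 = 11.26
Denominator = 1×122 + 0.04×23.1 + 0.051×124 = 129.2
Vm = 56.5 · log₁₀(0.087156) = 56.5 × (-1.0597) = -59.87 mV

-59.9 mV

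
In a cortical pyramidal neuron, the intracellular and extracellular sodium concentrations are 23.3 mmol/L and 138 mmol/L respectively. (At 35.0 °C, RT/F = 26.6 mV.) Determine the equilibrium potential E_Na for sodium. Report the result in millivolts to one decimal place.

47.3 mV

E = (26.6/z) · ln([Na⁺]_out/[Na⁺]_in) with z = +1.
= (26.6/1) · ln(138/23.3) = 26.60 · ln(5.923)
= 26.60 · (1.7788) = 47.32 mV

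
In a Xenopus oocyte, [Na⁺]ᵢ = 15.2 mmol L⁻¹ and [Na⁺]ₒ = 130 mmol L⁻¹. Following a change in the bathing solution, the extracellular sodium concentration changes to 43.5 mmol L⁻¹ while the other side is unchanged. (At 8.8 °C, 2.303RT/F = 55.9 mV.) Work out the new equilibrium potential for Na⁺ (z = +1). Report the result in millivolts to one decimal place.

After the shift: [Na⁺]_out = 43.5, [Na⁺]_in = 15.2 mmol L⁻¹.
E_new = (55.9/1)·log₁₀(43.5/15.2) = 55.90 · (0.4566) = 25.53 mV

25.5 mV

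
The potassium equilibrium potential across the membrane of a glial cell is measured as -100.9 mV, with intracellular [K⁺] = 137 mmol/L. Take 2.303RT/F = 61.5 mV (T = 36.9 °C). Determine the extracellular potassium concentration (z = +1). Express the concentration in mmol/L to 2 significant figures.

Nernst: E = (61.5/1) · log₁₀([out]/[in]), so log₁₀([out]/[in]) = -100.9 × 1 / 61.5 = -1.6407.
[out]/[in] = 10^(-1.6407) = 0.02287.
[out] = 0.02287 × 137 = 3.134 mmol/L.

3.1 mmol/L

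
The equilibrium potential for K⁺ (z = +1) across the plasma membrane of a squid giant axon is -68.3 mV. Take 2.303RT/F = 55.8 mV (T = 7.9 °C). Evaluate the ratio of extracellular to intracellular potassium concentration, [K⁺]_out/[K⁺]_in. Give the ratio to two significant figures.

log₁₀([out]/[in]) = E·z/(55.8) = -68.3 × 1 / 55.8 = -1.2240
[out]/[in] = 10^(-1.2240) = 0.0597

0.060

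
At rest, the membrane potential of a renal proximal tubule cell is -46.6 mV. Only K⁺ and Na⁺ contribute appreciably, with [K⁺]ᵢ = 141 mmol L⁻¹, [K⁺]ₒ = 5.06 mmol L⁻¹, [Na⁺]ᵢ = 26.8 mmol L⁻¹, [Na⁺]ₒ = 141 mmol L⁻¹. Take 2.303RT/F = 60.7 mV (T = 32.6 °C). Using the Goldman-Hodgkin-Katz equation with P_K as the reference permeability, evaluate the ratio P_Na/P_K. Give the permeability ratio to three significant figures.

0.139

Let α = P_Na/P_K. GHK: Vm = 60.7·log₁₀[(Kₒ + α·Naₒ)/(Kᵢ + α·Naᵢ)].
10^(Vm/60.7) = 10^(-46.6/60.7) = 0.17072
So 0.17072·(Kᵢ + α·Naᵢ) = Kₒ + α·Naₒ → α = (0.17072·141.0 − 5.06) / (141.0 − 0.17072·26.8)
α = (24.07 − 5.06) / (141.0 − 4.575) = 19.01/136.4 = 0.1394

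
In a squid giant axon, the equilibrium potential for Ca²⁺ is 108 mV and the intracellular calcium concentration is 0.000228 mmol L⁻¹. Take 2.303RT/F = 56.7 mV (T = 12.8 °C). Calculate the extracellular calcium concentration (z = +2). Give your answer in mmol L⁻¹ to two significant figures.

Nernst: E = (56.7/2) · log₁₀([out]/[in]), so log₁₀([out]/[in]) = 108.0 × 2 / 56.7 = 3.8095.
[out]/[in] = 10^(3.8095) = 6449.
[out] = 6449 × 0.000228 = 1.47 mmol L⁻¹.

1.5 mmol L⁻¹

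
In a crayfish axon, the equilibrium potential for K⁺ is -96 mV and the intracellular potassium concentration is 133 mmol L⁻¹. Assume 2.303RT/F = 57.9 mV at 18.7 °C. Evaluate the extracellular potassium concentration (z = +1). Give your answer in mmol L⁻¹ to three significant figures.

Nernst: E = (57.9/1) · log₁₀([out]/[in]), so log₁₀([out]/[in]) = -96.0 × 1 / 57.9 = -1.6580.
[out]/[in] = 10^(-1.6580) = 0.02198.
[out] = 0.02198 × 133 = 2.923 mmol L⁻¹.

2.92 mmol L⁻¹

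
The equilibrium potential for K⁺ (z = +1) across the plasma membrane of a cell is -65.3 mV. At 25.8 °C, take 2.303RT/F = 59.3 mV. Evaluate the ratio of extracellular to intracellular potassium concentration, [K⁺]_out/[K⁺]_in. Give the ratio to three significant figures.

0.0792

log₁₀([out]/[in]) = E·z/(59.3) = -65.3 × 1 / 59.3 = -1.1012
[out]/[in] = 10^(-1.1012) = 0.07922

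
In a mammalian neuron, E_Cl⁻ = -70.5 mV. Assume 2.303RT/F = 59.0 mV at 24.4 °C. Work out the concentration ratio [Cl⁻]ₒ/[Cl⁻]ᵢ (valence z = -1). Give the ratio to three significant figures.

15.7

log₁₀([out]/[in]) = E·z/(59.0) = -70.5 × -1 / 59.0 = 1.1949
[out]/[in] = 10^(1.1949) = 15.66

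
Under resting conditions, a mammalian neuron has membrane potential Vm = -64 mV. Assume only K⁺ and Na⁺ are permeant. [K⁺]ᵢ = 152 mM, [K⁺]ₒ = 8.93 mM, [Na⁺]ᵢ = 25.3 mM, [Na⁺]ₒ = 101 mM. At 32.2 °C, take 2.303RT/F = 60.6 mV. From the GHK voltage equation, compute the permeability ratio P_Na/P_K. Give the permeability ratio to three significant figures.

Let α = P_Na/P_K. GHK: Vm = 60.6·log₁₀[(Kₒ + α·Naₒ)/(Kᵢ + α·Naᵢ)].
10^(Vm/60.6) = 10^(-64.0/60.6) = 0.087881
So 0.087881·(Kᵢ + α·Naᵢ) = Kₒ + α·Naₒ → α = (0.087881·152.0 − 8.93) / (101.0 − 0.087881·25.3)
α = (13.36 − 8.93) / (101.0 − 2.223) = 4.428/98.78 = 0.04483

0.0448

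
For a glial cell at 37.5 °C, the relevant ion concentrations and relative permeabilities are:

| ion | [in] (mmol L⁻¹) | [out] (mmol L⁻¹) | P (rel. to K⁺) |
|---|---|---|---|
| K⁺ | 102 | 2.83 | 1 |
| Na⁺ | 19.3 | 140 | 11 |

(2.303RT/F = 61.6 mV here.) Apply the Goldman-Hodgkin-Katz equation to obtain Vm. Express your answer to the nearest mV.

Vm = 61.6 · log₁₀[(Σ P·[cation]ₒ + Σ P·[anion]ᵢ) / (Σ P·[cation]ᵢ + Σ P·[anion]ₒ)]
Numerator = 1×2.83 + 11×140 = 1543
Denominator = 1×102 + 11×19.3 = 314.3
Vm = 61.6 · log₁₀(4.9088) = 61.6 × (0.6910) = 42.56 mV

43 mV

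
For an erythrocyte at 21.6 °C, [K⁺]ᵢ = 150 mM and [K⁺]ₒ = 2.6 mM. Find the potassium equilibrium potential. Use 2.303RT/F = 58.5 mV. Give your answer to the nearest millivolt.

E = (58.5/z) · log₁₀([K⁺]_out/[K⁺]_in) with z = +1.
= (58.5/1) · log₁₀(2.6/150) = 58.50 · log₁₀(0.01733)
= 58.50 · (-1.7611) = -103.03 mV

-103 mV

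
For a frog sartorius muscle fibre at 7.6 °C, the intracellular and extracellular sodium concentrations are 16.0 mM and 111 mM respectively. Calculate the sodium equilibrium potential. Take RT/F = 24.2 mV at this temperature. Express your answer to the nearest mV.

E = (24.2/z) · ln([Na⁺]_out/[Na⁺]_in) with z = +1.
= (24.2/1) · ln(111/16.0) = 24.20 · ln(6.938)
= 24.20 · (1.9369) = 46.87 mV

47 mV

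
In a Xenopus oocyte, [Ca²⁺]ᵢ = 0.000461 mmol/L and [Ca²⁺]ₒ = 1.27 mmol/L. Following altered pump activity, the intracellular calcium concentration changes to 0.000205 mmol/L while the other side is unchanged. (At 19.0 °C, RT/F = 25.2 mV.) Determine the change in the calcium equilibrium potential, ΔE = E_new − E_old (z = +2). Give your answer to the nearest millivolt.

10 mV

E_old = (25.2/2)·ln(1.27/0.000461) = 99.81 mV
E_new = (25.2/2)·ln(1.27/0.000205) = 110.02 mV
ΔE = 110.02 − (99.81) = 10.21 mV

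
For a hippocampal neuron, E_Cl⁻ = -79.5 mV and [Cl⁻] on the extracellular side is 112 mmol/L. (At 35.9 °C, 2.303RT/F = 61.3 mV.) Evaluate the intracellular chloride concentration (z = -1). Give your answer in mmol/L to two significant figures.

5.7 mmol/L

Nernst: E = (61.3/-1) · log₁₀([out]/[in]), so log₁₀([out]/[in]) = -79.5 × -1 / 61.3 = 1.2969.
[out]/[in] = 10^(1.2969) = 19.81.
[in] = 112 / 19.81 = 5.654 mmol/L.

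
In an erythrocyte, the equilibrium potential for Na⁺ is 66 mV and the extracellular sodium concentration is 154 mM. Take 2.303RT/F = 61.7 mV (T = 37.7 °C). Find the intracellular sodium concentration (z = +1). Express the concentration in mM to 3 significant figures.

Nernst: E = (61.7/1) · log₁₀([out]/[in]), so log₁₀([out]/[in]) = 66.0 × 1 / 61.7 = 1.0697.
[out]/[in] = 10^(1.0697) = 11.74.
[in] = 154 / 11.74 = 13.12 mM.

13.1 mM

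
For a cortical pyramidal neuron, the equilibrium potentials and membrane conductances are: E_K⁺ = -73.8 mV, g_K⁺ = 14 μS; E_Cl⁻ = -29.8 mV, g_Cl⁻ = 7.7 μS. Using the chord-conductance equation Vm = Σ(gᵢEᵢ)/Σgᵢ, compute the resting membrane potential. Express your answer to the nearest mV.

Σ gᵢEᵢ = 14·(-73.8) + 7.7·(-29.8) = -1262.66
Σ gᵢ = 14 + 7.7 = 21.7
Vm = -1262.66 / 21.7 = -58.19 mV

-58 mV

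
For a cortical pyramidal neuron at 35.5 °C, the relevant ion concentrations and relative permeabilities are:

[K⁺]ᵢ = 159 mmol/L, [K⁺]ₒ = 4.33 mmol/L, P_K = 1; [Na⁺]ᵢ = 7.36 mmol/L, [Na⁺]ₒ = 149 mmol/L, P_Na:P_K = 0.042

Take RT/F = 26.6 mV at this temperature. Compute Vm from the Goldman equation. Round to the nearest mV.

Vm = 26.6 · ln[(Σ P·[cation]ₒ + Σ P·[anion]ᵢ) / (Σ P·[cation]ᵢ + Σ P·[anion]ₒ)]
Numerator = 1×4.33 + 0.042×149 = 10.59
Denominator = 1×159 + 0.042×7.36 = 159.3
Vm = 26.6 · ln(0.066462) = 26.6 × (-2.7111) = -72.12 mV

-72 mV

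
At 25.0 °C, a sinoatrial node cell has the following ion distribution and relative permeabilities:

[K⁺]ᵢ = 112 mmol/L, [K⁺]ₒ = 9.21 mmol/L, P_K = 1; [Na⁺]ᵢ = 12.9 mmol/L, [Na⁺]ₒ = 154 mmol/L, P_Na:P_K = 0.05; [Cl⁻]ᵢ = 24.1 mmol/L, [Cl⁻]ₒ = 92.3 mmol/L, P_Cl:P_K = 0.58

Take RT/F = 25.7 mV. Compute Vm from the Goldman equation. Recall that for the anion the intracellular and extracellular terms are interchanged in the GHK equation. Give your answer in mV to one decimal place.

Vm = 25.7 · ln[(Σ P·[cation]ₒ + Σ P·[anion]ᵢ) / (Σ P·[cation]ᵢ + Σ P·[anion]ₒ)]
Numerator = 1×9.21 + 0.05×154 + 0.58×24.1 = 30.89
Denominator = 1×112 + 0.05×12.9 + 0.58×92.3 = 166.2
Vm = 25.7 · ln(0.18587) = 25.7 × (-1.6827) = -43.25 mV

-43.2 mV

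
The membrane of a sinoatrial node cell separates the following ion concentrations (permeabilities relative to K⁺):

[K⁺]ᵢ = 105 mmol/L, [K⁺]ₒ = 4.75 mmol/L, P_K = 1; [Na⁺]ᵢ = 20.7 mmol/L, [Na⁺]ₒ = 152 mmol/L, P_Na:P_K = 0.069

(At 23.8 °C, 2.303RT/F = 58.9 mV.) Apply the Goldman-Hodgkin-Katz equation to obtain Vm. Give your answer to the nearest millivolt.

Vm = 58.9 · log₁₀[(Σ P·[cation]ₒ + Σ P·[anion]ᵢ) / (Σ P·[cation]ᵢ + Σ P·[anion]ₒ)]
Numerator = 1×4.75 + 0.069×152 = 15.24
Denominator = 1×105 + 0.069×20.7 = 106.4
Vm = 58.9 · log₁₀(0.14318) = 58.9 × (-0.8441) = -49.72 mV

-50 mV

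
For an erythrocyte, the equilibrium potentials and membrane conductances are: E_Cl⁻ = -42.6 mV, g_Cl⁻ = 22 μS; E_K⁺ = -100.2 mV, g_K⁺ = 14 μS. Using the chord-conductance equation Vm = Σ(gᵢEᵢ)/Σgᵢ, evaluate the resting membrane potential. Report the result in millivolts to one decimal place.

-65.0 mV

Σ gᵢEᵢ = 22·(-42.6) + 14·(-100.2) = -2340.00
Σ gᵢ = 22 + 14 = 36
Vm = -2340.00 / 36 = -65.00 mV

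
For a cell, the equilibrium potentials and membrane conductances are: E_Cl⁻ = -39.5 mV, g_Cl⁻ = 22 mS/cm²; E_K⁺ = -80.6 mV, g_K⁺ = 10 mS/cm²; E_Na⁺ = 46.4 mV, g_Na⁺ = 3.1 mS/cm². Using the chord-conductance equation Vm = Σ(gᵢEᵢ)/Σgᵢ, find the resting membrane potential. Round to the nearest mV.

Σ gᵢEᵢ = 22·(-39.5) + 10·(-80.6) + 3.1·(46.4) = -1531.16
Σ gᵢ = 22 + 10 + 3.1 = 35.1
Vm = -1531.16 / 35.1 = -43.62 mV

-44 mV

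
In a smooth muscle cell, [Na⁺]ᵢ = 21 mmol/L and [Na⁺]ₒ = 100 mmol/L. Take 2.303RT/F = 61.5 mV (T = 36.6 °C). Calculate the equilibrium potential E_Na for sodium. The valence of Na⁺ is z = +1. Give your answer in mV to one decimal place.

E = (61.5/z) · log₁₀([Na⁺]_out/[Na⁺]_in) with z = +1.
= (61.5/1) · log₁₀(100/21) = 61.50 · log₁₀(4.762)
= 61.50 · (0.6778) = 41.68 mV

41.7 mV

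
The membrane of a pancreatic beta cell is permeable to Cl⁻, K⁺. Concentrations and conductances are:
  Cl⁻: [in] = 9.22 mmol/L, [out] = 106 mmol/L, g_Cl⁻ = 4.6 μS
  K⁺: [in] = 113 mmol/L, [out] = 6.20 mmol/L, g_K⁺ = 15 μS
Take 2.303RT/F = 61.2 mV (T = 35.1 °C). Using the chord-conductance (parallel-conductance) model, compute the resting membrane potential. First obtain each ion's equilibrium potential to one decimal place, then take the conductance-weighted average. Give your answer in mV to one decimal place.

E_Cl⁻ = (61.2/-1)·log₁₀(106/9.22) = -64.9 mV
E_K⁺ = (61.2/1)·log₁₀(6.20/113) = -77.2 mV
Vm = (Σ gᵢEᵢ)/(Σ gᵢ) = (4.6·-64.9 + 15·-77.2) / (4.6 + 15)
= -1456.54 / 19.6 = -74.31 mV

-74.3 mV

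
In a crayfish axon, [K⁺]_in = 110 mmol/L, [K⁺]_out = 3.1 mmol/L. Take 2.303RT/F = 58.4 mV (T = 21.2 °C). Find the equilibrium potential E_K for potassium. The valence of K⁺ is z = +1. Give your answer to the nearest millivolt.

-91 mV

E = (58.4/z) · log₁₀([K⁺]_out/[K⁺]_in) with z = +1.
= (58.4/1) · log₁₀(3.1/110) = 58.40 · log₁₀(0.02818)
= 58.40 · (-1.5500) = -90.52 mV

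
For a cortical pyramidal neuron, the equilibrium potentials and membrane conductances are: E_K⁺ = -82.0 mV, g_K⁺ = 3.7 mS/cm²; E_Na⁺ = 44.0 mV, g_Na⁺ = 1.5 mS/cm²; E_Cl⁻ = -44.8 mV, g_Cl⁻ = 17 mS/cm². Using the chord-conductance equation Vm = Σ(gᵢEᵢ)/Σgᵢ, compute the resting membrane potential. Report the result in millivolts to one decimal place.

Σ gᵢEᵢ = 3.7·(-82.0) + 1.5·(44.0) + 17·(-44.8) = -999.00
Σ gᵢ = 3.7 + 1.5 + 17 = 22.2
Vm = -999.00 / 22.2 = -45.00 mV

-45.0 mV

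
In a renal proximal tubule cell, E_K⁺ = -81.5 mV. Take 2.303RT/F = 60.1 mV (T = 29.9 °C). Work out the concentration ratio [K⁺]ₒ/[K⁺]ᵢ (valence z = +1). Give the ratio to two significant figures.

0.044

log₁₀([out]/[in]) = E·z/(60.1) = -81.5 × 1 / 60.1 = -1.3561
[out]/[in] = 10^(-1.3561) = 0.04405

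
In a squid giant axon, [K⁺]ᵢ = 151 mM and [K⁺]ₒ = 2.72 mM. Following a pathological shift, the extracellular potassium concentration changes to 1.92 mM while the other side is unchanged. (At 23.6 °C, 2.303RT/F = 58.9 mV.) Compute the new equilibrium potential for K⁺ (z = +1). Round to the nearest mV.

-112 mV

After the shift: [K⁺]_out = 1.92, [K⁺]_in = 151 mM.
E_new = (58.9/1)·log₁₀(1.92/151) = 58.90 · (-1.8957) = -111.66 mV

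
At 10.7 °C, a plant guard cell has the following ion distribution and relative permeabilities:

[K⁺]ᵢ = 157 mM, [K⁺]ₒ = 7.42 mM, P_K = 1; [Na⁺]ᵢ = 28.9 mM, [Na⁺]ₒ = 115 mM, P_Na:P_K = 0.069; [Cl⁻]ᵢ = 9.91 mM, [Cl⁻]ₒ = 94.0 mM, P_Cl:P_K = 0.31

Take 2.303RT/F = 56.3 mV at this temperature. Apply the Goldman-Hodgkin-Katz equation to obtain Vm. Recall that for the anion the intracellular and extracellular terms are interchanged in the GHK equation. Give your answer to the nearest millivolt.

Vm = 56.3 · log₁₀[(Σ P·[cation]ₒ + Σ P·[anion]ᵢ) / (Σ P·[cation]ᵢ + Σ P·[anion]ₒ)]
Numerator = 1×7.42 + 0.069×115 + 0.31×9.91 = 18.43
Denominator = 1×157 + 0.069×28.9 + 0.31×94.0 = 188.1
Vm = 56.3 · log₁₀(0.097947) = 56.3 × (-1.0090) = -56.81 mV

-57 mV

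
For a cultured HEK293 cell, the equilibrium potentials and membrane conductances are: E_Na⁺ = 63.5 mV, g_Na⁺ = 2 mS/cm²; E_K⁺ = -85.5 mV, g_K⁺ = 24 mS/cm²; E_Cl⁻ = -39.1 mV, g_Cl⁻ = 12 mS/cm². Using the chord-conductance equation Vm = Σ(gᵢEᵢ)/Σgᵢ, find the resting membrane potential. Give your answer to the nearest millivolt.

Σ gᵢEᵢ = 2·(63.5) + 24·(-85.5) + 12·(-39.1) = -2394.20
Σ gᵢ = 2 + 24 + 12 = 38
Vm = -2394.20 / 38 = -63.01 mV

-63 mV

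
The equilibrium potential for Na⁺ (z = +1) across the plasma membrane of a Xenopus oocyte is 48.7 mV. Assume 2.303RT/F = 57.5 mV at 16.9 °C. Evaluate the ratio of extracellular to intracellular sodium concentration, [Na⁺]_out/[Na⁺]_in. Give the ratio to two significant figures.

7.0

log₁₀([out]/[in]) = E·z/(57.5) = 48.7 × 1 / 57.5 = 0.8470
[out]/[in] = 10^(0.8470) = 7.03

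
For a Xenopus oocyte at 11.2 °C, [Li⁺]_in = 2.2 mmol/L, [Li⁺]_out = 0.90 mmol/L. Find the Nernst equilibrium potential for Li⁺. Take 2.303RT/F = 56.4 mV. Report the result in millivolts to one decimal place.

-21.9 mV

E = (56.4/z) · log₁₀([Li⁺]_out/[Li⁺]_in) with z = +1.
= (56.4/1) · log₁₀(0.90/2.2) = 56.40 · log₁₀(0.4091)
= 56.40 · (-0.3882) = -21.89 mV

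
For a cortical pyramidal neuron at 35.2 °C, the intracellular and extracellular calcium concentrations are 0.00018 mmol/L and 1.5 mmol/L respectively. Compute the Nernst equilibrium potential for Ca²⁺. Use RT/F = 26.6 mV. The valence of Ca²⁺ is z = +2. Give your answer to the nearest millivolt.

E = (26.6/z) · ln([Ca²⁺]_out/[Ca²⁺]_in) with z = +2.
= (26.6/2) · ln(1.5/0.00018) = 13.30 · ln(8333)
= 13.30 · (9.0280) = 120.07 mV

120 mV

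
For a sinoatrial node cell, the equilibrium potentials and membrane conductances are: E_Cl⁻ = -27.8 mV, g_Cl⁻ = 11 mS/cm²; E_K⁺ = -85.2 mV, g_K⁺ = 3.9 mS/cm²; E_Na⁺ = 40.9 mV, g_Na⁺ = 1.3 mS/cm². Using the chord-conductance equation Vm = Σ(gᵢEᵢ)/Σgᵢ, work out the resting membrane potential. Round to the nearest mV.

-36 mV

Σ gᵢEᵢ = 11·(-27.8) + 3.9·(-85.2) + 1.3·(40.9) = -584.91
Σ gᵢ = 11 + 3.9 + 1.3 = 16.2
Vm = -584.91 / 16.2 = -36.11 mV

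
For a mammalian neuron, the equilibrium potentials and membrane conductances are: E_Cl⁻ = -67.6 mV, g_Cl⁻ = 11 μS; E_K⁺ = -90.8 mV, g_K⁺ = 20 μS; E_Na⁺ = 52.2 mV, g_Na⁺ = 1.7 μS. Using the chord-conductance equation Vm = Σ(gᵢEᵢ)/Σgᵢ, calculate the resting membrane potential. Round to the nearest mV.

-76 mV

Σ gᵢEᵢ = 11·(-67.6) + 20·(-90.8) + 1.7·(52.2) = -2470.86
Σ gᵢ = 11 + 20 + 1.7 = 32.7
Vm = -2470.86 / 32.7 = -75.56 mV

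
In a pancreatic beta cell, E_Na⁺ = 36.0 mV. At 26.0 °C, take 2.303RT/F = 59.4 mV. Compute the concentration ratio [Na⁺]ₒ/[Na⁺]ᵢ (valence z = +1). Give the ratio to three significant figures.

4.04

log₁₀([out]/[in]) = E·z/(59.4) = 36.0 × 1 / 59.4 = 0.6061
[out]/[in] = 10^(0.6061) = 4.037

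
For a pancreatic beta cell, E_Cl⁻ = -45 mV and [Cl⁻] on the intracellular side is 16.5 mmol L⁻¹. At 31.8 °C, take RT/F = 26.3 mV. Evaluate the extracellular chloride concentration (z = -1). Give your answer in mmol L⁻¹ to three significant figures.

91.3 mmol L⁻¹

Nernst: E = (26.3/-1) · ln([out]/[in]), so ln([out]/[in]) = -45.0 × -1 / 26.3 = 1.7110.
[out]/[in] = e^(1.7110) = 5.535.
[out] = 5.535 × 16.5 = 91.32 mmol L⁻¹.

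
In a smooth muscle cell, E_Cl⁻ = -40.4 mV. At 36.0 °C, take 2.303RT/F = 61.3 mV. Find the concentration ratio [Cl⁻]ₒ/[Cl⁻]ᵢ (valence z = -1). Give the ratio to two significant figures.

log₁₀([out]/[in]) = E·z/(61.3) = -40.4 × -1 / 61.3 = 0.6591
[out]/[in] = 10^(0.6591) = 4.561

4.6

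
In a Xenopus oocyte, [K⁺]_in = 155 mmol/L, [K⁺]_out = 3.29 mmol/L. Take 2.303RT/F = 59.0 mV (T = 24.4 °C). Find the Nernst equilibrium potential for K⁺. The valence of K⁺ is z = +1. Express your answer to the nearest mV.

E = (59.0/z) · log₁₀([K⁺]_out/[K⁺]_in) with z = +1.
= (59.0/1) · log₁₀(3.29/155) = 59.00 · log₁₀(0.02123)
= 59.00 · (-1.6731) = -98.72 mV

-99 mV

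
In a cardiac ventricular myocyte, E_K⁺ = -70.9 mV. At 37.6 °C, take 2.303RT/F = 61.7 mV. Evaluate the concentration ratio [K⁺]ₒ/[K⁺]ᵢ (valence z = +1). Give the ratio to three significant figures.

0.0709

log₁₀([out]/[in]) = E·z/(61.7) = -70.9 × 1 / 61.7 = -1.1491
[out]/[in] = 10^(-1.1491) = 0.07094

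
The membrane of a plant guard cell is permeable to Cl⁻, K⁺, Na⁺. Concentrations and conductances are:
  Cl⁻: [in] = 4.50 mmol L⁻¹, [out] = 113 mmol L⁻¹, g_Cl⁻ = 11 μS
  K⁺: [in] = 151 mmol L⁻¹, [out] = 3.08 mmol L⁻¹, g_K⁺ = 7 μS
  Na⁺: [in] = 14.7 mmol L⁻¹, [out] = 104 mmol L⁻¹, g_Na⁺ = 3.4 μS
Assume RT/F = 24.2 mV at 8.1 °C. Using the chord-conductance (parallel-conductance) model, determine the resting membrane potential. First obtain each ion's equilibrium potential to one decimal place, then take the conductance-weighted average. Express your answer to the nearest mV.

E_Cl⁻ = (24.2/-1)·ln(113/4.50) = -78.0 mV
E_K⁺ = (24.2/1)·ln(3.08/151) = -94.2 mV
E_Na⁺ = (24.2/1)·ln(104/14.7) = 47.3 mV
Vm = (Σ gᵢEᵢ)/(Σ gᵢ) = (11·-78.0 + 7·-94.2 + 3.4·47.3) / (11 + 7 + 3.4)
= -1356.58 / 21.4 = -63.39 mV

-63 mV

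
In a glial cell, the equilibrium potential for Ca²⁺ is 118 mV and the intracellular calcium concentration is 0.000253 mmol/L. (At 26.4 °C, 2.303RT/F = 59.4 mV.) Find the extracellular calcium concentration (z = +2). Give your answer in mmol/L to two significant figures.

Nernst: E = (59.4/2) · log₁₀([out]/[in]), so log₁₀([out]/[in]) = 118.0 × 2 / 59.4 = 3.9731.
[out]/[in] = 10^(3.9731) = 9399.
[out] = 9399 × 0.000253 = 2.378 mmol/L.

2.4 mmol/L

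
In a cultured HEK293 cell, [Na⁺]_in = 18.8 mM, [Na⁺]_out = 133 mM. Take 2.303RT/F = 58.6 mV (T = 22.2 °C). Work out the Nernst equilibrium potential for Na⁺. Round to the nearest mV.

50 mV

E = (58.6/z) · log₁₀([Na⁺]_out/[Na⁺]_in) with z = +1.
= (58.6/1) · log₁₀(133/18.8) = 58.60 · log₁₀(7.074)
= 58.60 · (0.8497) = 49.79 mV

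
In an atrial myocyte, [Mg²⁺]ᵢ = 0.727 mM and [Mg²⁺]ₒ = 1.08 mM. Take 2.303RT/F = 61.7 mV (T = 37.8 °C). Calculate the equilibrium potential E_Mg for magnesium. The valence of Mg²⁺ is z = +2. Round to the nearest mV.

5 mV

E = (61.7/z) · log₁₀([Mg²⁺]_out/[Mg²⁺]_in) with z = +2.
= (61.7/2) · log₁₀(1.08/0.727) = 30.85 · log₁₀(1.486)
= 30.85 · (0.1719) = 5.30 mV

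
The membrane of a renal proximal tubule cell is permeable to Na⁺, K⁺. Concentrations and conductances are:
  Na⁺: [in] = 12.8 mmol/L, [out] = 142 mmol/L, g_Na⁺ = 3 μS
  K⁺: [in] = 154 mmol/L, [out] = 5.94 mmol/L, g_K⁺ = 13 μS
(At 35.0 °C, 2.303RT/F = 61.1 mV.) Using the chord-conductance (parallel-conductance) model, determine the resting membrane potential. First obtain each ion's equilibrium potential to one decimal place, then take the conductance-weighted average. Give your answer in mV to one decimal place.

-58.2 mV

E_Na⁺ = (61.1/1)·log₁₀(142/12.8) = 63.9 mV
E_K⁺ = (61.1/1)·log₁₀(5.94/154) = -86.4 mV
Vm = (Σ gᵢEᵢ)/(Σ gᵢ) = (3·63.9 + 13·-86.4) / (3 + 13)
= -931.50 / 16 = -58.22 mV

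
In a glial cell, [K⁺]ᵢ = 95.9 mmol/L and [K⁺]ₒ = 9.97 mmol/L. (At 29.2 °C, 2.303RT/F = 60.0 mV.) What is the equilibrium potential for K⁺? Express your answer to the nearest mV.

E = (60.0/z) · log₁₀([K⁺]_out/[K⁺]_in) with z = +1.
= (60.0/1) · log₁₀(9.97/95.9) = 60.00 · log₁₀(0.104)
= 60.00 · (-0.9831) = -58.99 mV

-59 mV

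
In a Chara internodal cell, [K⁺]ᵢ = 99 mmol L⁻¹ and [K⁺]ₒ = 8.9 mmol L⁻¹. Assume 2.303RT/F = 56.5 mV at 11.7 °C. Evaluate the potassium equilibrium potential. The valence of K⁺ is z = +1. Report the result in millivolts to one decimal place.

E = (56.5/z) · log₁₀([K⁺]_out/[K⁺]_in) with z = +1.
= (56.5/1) · log₁₀(8.9/99) = 56.50 · log₁₀(0.0899)
= 56.50 · (-1.0462) = -59.11 mV

-59.1 mV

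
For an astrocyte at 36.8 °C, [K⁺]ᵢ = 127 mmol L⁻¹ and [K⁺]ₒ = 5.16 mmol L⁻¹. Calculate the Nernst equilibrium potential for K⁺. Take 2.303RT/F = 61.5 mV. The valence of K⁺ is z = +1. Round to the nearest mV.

-86 mV

E = (61.5/z) · log₁₀([K⁺]_out/[K⁺]_in) with z = +1.
= (61.5/1) · log₁₀(5.16/127) = 61.50 · log₁₀(0.04063)
= 61.50 · (-1.3912) = -85.56 mV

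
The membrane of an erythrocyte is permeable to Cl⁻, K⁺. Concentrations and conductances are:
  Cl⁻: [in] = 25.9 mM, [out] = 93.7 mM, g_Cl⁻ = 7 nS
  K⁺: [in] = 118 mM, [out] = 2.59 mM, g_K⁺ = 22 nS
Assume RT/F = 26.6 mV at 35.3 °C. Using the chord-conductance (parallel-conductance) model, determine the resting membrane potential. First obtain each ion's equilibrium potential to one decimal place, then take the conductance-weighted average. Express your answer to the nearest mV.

-85 mV

E_Cl⁻ = (26.6/-1)·ln(93.7/25.9) = -34.2 mV
E_K⁺ = (26.6/1)·ln(2.59/118) = -101.6 mV
Vm = (Σ gᵢEᵢ)/(Σ gᵢ) = (7·-34.2 + 22·-101.6) / (7 + 22)
= -2474.60 / 29 = -85.33 mV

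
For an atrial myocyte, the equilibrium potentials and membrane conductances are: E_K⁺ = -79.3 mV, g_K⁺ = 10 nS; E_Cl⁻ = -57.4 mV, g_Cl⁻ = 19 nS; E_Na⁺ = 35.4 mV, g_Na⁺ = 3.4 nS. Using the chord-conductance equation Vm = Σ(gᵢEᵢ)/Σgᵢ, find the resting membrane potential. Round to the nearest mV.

Σ gᵢEᵢ = 10·(-79.3) + 19·(-57.4) + 3.4·(35.4) = -1763.24
Σ gᵢ = 10 + 19 + 3.4 = 32.4
Vm = -1763.24 / 32.4 = -54.42 mV

-54 mV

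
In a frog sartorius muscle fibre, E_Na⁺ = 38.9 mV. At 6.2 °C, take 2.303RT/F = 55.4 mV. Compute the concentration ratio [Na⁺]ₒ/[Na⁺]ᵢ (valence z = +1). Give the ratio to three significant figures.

log₁₀([out]/[in]) = E·z/(55.4) = 38.9 × 1 / 55.4 = 0.7022
[out]/[in] = 10^(0.7022) = 5.037

5.04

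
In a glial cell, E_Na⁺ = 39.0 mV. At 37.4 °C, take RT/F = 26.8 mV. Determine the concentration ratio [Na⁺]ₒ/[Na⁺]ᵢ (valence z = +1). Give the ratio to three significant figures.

ln([out]/[in]) = E·z/(26.8) = 39.0 × 1 / 26.8 = 1.4552
[out]/[in] = e^(1.4552) = 4.285

4.29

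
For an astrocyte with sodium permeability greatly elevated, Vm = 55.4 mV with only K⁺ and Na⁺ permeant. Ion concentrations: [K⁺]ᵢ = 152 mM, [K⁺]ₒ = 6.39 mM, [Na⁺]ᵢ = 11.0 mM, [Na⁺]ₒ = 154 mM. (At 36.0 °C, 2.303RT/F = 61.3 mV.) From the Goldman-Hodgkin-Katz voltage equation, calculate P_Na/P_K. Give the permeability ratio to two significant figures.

Let α = P_Na/P_K. GHK: Vm = 61.3·log₁₀[(Kₒ + α·Naₒ)/(Kᵢ + α·Naᵢ)].
10^(Vm/61.3) = 10^(55.4/61.3) = 8.0122
So 8.0122·(Kᵢ + α·Naᵢ) = Kₒ + α·Naₒ → α = (8.0122·152.0 − 6.39) / (154.0 − 8.0122·11.0)
α = (1218 − 6.39) / (154.0 − 88.13) = 1211/65.87 = 18.39

18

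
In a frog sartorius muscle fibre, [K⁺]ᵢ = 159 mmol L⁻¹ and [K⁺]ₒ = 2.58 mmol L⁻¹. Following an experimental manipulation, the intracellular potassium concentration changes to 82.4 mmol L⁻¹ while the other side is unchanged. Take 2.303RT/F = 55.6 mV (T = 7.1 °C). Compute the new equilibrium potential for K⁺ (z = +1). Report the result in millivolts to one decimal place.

-83.6 mV

After the shift: [K⁺]_out = 2.58, [K⁺]_in = 82.4 mmol L⁻¹.
E_new = (55.6/1)·log₁₀(2.58/82.4) = 55.60 · (-1.5043) = -83.64 mV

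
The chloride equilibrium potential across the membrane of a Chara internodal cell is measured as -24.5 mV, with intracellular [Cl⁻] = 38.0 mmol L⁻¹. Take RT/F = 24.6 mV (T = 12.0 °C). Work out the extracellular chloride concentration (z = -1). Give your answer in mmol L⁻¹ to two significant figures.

Nernst: E = (24.6/-1) · ln([out]/[in]), so ln([out]/[in]) = -24.5 × -1 / 24.6 = 0.9959.
[out]/[in] = e^(0.9959) = 2.707.
[out] = 2.707 × 38.0 = 102.9 mmol L⁻¹.

100 mmol L⁻¹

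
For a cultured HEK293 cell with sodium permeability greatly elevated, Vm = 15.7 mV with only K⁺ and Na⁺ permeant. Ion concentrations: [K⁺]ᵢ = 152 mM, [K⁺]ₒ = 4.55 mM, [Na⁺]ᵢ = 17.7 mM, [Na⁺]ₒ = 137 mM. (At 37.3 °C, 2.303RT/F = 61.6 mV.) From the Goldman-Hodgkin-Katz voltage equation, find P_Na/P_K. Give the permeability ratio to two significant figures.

Let α = P_Na/P_K. GHK: Vm = 61.6·log₁₀[(Kₒ + α·Naₒ)/(Kᵢ + α·Naᵢ)].
10^(Vm/61.6) = 10^(15.7/61.6) = 1.7983
So 1.7983·(Kᵢ + α·Naᵢ) = Kₒ + α·Naₒ → α = (1.7983·152.0 − 4.55) / (137.0 − 1.7983·17.7)
α = (273.3 − 4.55) / (137.0 − 31.83) = 268.8/105.2 = 2.556

2.6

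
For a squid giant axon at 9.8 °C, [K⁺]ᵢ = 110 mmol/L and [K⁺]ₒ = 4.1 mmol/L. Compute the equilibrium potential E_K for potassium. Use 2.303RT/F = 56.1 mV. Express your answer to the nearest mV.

-80 mV

E = (56.1/z) · log₁₀([K⁺]_out/[K⁺]_in) with z = +1.
= (56.1/1) · log₁₀(4.1/110) = 56.10 · log₁₀(0.03727)
= 56.10 · (-1.4286) = -80.14 mV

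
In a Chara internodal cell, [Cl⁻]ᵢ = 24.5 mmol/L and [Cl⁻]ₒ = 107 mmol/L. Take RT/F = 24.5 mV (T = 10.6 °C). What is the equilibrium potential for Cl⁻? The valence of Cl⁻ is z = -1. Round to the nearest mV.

-36 mV

E = (24.5/z) · ln([Cl⁻]_out/[Cl⁻]_in) with z = -1.
For an anion, dividing by z = -1 reverses the sign.
= (24.5/-1) · ln(107/24.5) = -24.50 · ln(4.367)
= -24.50 · (1.4742) = -36.12 mV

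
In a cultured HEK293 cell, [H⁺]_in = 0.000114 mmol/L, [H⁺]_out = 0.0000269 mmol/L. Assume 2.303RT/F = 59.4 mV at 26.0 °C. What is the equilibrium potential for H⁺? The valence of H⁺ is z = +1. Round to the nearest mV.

E = (59.4/z) · log₁₀([H⁺]_out/[H⁺]_in) with z = +1.
= (59.4/1) · log₁₀(0.0000269/0.000114) = 59.40 · log₁₀(0.236)
= 59.40 · (-0.6272) = -37.25 mV

-37 mV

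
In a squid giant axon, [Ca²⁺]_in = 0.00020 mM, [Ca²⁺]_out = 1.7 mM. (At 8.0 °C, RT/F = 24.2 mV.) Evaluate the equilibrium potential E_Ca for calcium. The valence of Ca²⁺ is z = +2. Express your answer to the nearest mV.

E = (24.2/z) · ln([Ca²⁺]_out/[Ca²⁺]_in) with z = +2.
= (24.2/2) · ln(1.7/0.00020) = 12.10 · ln(8500)
= 12.10 · (9.0478) = 109.48 mV

109 mV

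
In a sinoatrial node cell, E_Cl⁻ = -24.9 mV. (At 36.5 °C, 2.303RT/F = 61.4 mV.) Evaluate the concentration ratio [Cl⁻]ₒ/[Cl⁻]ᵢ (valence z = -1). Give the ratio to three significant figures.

2.54

log₁₀([out]/[in]) = E·z/(61.4) = -24.9 × -1 / 61.4 = 0.4055
[out]/[in] = 10^(0.4055) = 2.544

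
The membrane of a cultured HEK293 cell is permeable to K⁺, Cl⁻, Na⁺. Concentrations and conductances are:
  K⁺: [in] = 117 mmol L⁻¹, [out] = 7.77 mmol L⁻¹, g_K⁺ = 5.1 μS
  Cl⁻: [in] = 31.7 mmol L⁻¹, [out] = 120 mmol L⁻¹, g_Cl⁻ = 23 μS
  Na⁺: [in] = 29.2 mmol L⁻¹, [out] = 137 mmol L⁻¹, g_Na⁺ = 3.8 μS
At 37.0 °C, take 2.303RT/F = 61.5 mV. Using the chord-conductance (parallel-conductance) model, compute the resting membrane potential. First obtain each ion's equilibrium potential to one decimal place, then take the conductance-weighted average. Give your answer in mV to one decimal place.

-32.3 mV

E_K⁺ = (61.5/1)·log₁₀(7.77/117) = -72.4 mV
E_Cl⁻ = (61.5/-1)·log₁₀(120/31.7) = -35.6 mV
E_Na⁺ = (61.5/1)·log₁₀(137/29.2) = 41.3 mV
Vm = (Σ gᵢEᵢ)/(Σ gᵢ) = (5.1·-72.4 + 23·-35.6 + 3.8·41.3) / (5.1 + 23 + 3.8)
= -1031.10 / 31.9 = -32.32 mV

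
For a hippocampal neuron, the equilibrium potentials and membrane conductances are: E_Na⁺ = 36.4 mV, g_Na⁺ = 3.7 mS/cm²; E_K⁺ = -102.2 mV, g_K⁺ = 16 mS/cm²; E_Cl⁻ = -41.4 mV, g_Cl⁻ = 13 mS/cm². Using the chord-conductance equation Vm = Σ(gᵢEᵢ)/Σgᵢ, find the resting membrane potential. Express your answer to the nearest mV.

-62 mV

Σ gᵢEᵢ = 3.7·(36.4) + 16·(-102.2) + 13·(-41.4) = -2038.72
Σ gᵢ = 3.7 + 16 + 13 = 32.7
Vm = -2038.72 / 32.7 = -62.35 mV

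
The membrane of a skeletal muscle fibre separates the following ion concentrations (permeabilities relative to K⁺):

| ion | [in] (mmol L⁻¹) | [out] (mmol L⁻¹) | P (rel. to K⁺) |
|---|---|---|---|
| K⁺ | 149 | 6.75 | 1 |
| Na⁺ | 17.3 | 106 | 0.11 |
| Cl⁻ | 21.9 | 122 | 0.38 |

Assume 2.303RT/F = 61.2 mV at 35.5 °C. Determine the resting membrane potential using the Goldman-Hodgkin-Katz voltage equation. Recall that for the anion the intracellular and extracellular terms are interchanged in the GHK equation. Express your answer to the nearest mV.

Vm = 61.2 · log₁₀[(Σ P·[cation]ₒ + Σ P·[anion]ᵢ) / (Σ P·[cation]ᵢ + Σ P·[anion]ₒ)]
Numerator = 1×6.75 + 0.11×106 + 0.38×21.9 = 26.73
Denominator = 1×149 + 0.11×17.3 + 0.38×122 = 197.3
Vm = 61.2 · log₁₀(0.13551) = 61.2 × (-0.8680) = -53.12 mV

-53 mV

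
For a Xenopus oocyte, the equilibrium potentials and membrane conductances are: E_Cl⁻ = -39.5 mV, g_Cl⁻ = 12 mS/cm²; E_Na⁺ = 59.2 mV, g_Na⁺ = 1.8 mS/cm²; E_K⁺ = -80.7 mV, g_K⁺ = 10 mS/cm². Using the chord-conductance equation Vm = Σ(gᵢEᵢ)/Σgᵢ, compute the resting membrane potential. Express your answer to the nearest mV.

-49 mV

Σ gᵢEᵢ = 12·(-39.5) + 1.8·(59.2) + 10·(-80.7) = -1174.44
Σ gᵢ = 12 + 1.8 + 10 = 23.8
Vm = -1174.44 / 23.8 = -49.35 mV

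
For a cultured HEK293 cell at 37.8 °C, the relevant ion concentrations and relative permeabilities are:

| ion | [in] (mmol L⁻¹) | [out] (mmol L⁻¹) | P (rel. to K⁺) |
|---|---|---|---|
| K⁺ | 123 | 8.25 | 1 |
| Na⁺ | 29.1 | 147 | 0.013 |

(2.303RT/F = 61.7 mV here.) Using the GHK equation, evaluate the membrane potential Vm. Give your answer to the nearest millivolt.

Vm = 61.7 · log₁₀[(Σ P·[cation]ₒ + Σ P·[anion]ᵢ) / (Σ P·[cation]ᵢ + Σ P·[anion]ₒ)]
Numerator = 1×8.25 + 0.013×147 = 10.16
Denominator = 1×123 + 0.013×29.1 = 123.4
Vm = 61.7 · log₁₀(0.082356) = 61.7 × (-1.0843) = -66.90 mV

-67 mV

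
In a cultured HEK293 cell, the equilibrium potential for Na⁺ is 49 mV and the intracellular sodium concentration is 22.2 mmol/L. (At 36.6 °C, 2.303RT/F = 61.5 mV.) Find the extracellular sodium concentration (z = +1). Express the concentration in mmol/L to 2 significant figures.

Nernst: E = (61.5/1) · log₁₀([out]/[in]), so log₁₀([out]/[in]) = 49.0 × 1 / 61.5 = 0.7967.
[out]/[in] = 10^(0.7967) = 6.263.
[out] = 6.263 × 22.2 = 139 mmol/L.

140 mmol/L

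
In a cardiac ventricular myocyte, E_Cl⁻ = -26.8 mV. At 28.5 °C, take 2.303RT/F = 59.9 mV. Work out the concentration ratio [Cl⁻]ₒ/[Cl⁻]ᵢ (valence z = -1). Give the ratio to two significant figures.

log₁₀([out]/[in]) = E·z/(59.9) = -26.8 × -1 / 59.9 = 0.4474
[out]/[in] = 10^(0.4474) = 2.802

2.8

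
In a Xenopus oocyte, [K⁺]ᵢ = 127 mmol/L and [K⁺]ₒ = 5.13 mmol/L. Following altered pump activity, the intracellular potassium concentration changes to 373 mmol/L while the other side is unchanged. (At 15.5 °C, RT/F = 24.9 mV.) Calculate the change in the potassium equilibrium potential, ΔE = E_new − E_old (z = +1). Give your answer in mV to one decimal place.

-26.8 mV

E_old = (24.9/1)·ln(5.13/127) = -79.91 mV
E_new = (24.9/1)·ln(5.13/373) = -106.73 mV
ΔE = -106.73 − (-79.91) = -26.83 mV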